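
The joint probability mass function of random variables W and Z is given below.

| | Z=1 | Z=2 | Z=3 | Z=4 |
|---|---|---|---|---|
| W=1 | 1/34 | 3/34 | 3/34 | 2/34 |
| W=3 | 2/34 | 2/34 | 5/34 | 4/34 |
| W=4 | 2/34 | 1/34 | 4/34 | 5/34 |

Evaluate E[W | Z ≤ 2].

P(Z ≤ 2) = 11/34.
Σ W·P over the event = 1·(1/34) + 1·(3/34) + 3·(2/34) + 3·(2/34) + 4·(2/34) + 4·(1/34) = 14/17.
E[W | Z ≤ 2] = (14/17) / (11/34) = 28/11.

28/11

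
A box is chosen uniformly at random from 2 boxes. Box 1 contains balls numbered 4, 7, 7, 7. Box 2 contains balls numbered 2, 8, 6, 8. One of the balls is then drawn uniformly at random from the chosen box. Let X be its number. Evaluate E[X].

E[X | box 1] = (4+7+7+7)/4 = 25/4.
E[X | box 2] = (2+8+6+8)/4 = 6.
By the law of total expectation,
E[X] = (1/2)·(25/4) + (1/2)·(6) = 49/8.

49/8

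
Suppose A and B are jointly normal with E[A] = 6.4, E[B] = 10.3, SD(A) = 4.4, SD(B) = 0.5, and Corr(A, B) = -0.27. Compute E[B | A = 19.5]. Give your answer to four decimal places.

The regression of B on A has slope ρ·σ_B/σ_A and passes through (μ_A, μ_B).
E[B | A=19.5] = 10.3 + (-0.27)·(0.5/4.4)·(19.5 − (6.4)) = 10.3 + (-0.030682)·(13.1) = 9.8981.

9.8981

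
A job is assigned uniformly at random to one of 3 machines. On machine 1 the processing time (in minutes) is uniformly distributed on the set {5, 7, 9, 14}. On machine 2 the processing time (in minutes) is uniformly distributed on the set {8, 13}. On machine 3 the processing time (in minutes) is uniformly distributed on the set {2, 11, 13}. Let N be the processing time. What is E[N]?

335/36

E[N | machine 1] = (5+7+9+14)/4 = 35/4.
E[N | machine 2] = (8+13)/2 = 21/2.
E[N | machine 3] = (2+11+13)/3 = 26/3.
E[N] = (1/3)·(35/4) + (1/3)·(21/2) + (1/3)·(26/3) = 335/36.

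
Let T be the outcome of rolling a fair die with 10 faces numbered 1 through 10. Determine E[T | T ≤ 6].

7/2

Given T ≤ 6, T is equally likely to be any of {1, 2, 3, 4, 5, 6}.
E[T | T ≤ 6] = (1 + 2 + 3 + 4 + 5 + 6) / 6 = 7/2.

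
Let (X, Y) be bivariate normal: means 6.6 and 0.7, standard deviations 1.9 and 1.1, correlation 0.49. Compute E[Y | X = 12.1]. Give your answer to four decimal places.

2.2603

The regression of Y on X has slope ρ·σ_Y/σ_X and passes through (μ_X, μ_Y).
E[Y | X=12.1] = 0.7 + (0.49)·(1.1/1.9)·(12.1 − (6.6)) = 0.7 + (0.283684)·(5.5) = 2.2603.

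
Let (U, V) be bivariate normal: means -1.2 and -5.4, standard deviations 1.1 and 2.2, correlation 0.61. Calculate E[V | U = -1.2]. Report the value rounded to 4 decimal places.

-5.4000

The regression of V on U has slope ρ·σ_V/σ_U and passes through (μ_U, μ_V).
E[V | U=-1.2] = -5.4 + (0.61)·(2.2/1.1)·(-1.2 − (-1.2)) = -5.4 + (1.22)·(0) = -5.4000.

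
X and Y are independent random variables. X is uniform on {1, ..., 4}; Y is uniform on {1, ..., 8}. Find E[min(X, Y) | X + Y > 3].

P(X + Y > 3) = 29/32.
Summing min(X,Y)·P(x,y) over outcomes with X + Y > 3 gives 67/32.
E[min(X, Y) | X + Y > 3] = (67/32) / (29/32) = 67/29.

67/29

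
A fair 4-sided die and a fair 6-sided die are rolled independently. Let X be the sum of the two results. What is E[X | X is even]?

6

P(X is even) = 1/2.
Σ over the event: 2·1/24 + 4·1/8 + 6·1/6 + 8·1/8 + 10·1/24 = 3.
E[X | X is even] = (3) / (1/2) = 6.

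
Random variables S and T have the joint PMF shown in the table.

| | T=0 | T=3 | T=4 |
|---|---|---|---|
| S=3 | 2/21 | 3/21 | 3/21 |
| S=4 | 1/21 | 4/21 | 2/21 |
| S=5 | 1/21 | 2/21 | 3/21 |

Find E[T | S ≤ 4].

P(S ≤ 4) = 5/7.
Summing T·P(S=x,T=y) over the conditioning event gives 41/21.
E[T | S ≤ 4] = (41/21) / (5/7) = 41/15.

41/15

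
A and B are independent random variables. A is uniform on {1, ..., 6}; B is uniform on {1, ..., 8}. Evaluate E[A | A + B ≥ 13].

17/3

P(A + B ≥ 13) = 1/16.
Summing A·P(x,y) over outcomes with A + B ≥ 13 gives 17/48.
E[A | A + B ≥ 13] = (17/48) / (1/16) = 17/3.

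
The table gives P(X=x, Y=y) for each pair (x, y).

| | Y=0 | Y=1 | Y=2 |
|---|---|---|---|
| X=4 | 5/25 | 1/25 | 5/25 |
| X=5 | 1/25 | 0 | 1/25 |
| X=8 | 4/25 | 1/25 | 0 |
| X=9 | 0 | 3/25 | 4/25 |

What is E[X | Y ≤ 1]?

P(Y ≤ 1) = 3/5.
Σ X·P over the event = 4·(5/25) + 4·(1/25) + 5·(1/25) + 8·(4/25) + 8·(1/25) + 9·(3/25) = 96/25.
E[X | Y ≤ 1] = (96/25) / (3/5) = 32/5.

32/5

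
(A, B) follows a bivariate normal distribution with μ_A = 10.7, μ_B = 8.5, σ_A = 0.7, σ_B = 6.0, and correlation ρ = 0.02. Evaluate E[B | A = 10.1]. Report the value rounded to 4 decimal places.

For a bivariate normal, E[B | A=x] = μ_B + ρ·(σ_B/σ_A)·(x − μ_A).
E[B | A=10.1] = 8.5 + (0.02)·(6.0/0.7)·(10.1 − (10.7)) = 8.5 + (0.17143)·(-0.6) = 8.3971.

8.3971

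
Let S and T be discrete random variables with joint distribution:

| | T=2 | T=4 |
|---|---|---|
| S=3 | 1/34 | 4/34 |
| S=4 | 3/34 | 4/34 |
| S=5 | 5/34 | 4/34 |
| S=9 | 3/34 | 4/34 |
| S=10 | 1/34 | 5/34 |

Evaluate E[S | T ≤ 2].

77/13

P(T ≤ 2) = 13/34.
Σ S·P over the event = 3·(1/34) + 4·(3/34) + 5·(5/34) + 9·(3/34) + 10·(1/34) = 77/34.
E[S | T ≤ 2] = (77/34) / (13/34) = 77/13.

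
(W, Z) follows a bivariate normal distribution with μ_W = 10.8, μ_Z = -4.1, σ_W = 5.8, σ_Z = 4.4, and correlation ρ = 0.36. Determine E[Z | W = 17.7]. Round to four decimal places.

The regression of Z on W has slope ρ·σ_Z/σ_W and passes through (μ_W, μ_Z).
E[Z | W=17.7] = -4.1 + (0.36)·(4.4/5.8)·(17.7 − (10.8)) = -4.1 + (0.2731)·(6.9) = -2.2156.

-2.2156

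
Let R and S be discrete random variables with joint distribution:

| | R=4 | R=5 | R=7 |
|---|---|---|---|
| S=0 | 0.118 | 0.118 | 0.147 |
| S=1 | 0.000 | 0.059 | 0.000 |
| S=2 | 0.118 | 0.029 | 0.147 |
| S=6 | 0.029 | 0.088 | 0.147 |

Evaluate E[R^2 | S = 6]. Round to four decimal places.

P(S = 6) = 0.264.
Σ R^2·P over the event = 16·(0.029) + 25·(0.088) + 49·(0.147) = 9.867.
E[R^2 | S = 6] = (9.867) / (0.264) = 37.3750.

37.3750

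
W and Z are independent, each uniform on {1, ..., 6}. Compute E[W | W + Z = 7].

7/2

Outcomes with W + Z = 7: (1,6), (2,5), (3,4), (4,3), (5,2), (6,1), each with probability 1/36.
E[W | W + Z = 7] = (1 + 2 + 3 + 4 + 5 + 6) / 6 = 7/2.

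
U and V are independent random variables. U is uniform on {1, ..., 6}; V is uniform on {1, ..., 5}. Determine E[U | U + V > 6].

14/3

P(U + V > 6) = 1/2.
Summing U·P(x,y) over outcomes with U + V > 6 gives 7/3.
E[U | U + V > 6] = (7/3) / (1/2) = 14/3.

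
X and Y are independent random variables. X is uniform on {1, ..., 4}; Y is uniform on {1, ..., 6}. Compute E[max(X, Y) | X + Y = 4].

Outcomes with X + Y = 4: (1,3), (2,2), (3,1), each with probability 1/24.
E[max(X, Y) | X + Y = 4] = (3 + 2 + 3) / 3 = 8/3.

8/3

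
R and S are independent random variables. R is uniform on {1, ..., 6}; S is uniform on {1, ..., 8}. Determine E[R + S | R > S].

P(R > S) = 5/16.
Summing (R+S)·P(x,y) over outcomes with R > S gives 35/16.
E[R + S | R > S] = (35/16) / (5/16) = 7.

7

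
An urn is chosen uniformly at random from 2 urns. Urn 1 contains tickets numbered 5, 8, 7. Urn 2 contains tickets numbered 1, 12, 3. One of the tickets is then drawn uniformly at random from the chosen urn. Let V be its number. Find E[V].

6

E[V | urn 1] = (5+8+7)/3 = 20/3.
E[V | urn 2] = (1+12+3)/3 = 16/3.
By the law of total expectation,
E[V] = (1/2)·(20/3) + (1/2)·(16/3) = 6.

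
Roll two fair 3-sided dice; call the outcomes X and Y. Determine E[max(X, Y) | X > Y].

8/3

P(X > Y) = 1/3.
Summing max(X,Y)·P(x,y) over outcomes with X > Y gives 8/9.
E[max(X, Y) | X > Y] = (8/9) / (1/3) = 8/3.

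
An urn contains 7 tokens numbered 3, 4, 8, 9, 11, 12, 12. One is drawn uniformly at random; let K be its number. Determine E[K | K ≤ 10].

6

P(K ≤ 10) = 4/7.
Σ over the event: 3·1/7 + 4·1/7 + 8·1/7 + 9·1/7 = 24/7.
E[K | K ≤ 10] = (24/7) / (4/7) = 6.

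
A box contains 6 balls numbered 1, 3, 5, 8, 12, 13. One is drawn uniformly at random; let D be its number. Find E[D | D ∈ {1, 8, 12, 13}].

P(D ∈ {1, 8, 12, 13}) = 2/3.
Σ over the event: 1·1/6 + 8·1/6 + 12·1/6 + 13·1/6 = 17/3.
E[D | D ∈ {1, 8, 12, 13}] = (17/3) / (2/3) = 17/2.

17/2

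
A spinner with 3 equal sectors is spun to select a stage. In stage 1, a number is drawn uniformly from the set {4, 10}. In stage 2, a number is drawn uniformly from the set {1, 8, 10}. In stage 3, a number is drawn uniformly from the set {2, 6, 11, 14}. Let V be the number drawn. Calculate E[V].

259/36

E[V | stage 1] = (4+10)/2 = 7.
E[V | stage 2] = (1+8+10)/3 = 19/3.
E[V | stage 3] = (2+6+11+14)/4 = 33/4.
By the law of total expectation,
E[V] = (1/3)·(7) + (1/3)·(19/3) + (1/3)·(33/4) = 259/36.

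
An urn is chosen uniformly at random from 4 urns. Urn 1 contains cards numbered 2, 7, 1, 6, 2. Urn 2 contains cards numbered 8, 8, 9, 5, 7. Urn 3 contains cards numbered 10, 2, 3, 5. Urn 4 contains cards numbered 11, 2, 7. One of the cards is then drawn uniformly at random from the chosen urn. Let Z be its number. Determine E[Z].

17/3

E[Z | urn 1] = (2+7+1+6+2)/5 = 18/5.
E[Z | urn 2] = (8+8+9+5+7)/5 = 37/5.
E[Z | urn 3] = (10+2+3+5)/4 = 5.
E[Z | urn 4] = (11+2+7)/3 = 20/3.
E[Z] = (1/4)·(18/5) + (1/4)·(37/5) + (1/4)·(5) + (1/4)·(20/3) = 17/3.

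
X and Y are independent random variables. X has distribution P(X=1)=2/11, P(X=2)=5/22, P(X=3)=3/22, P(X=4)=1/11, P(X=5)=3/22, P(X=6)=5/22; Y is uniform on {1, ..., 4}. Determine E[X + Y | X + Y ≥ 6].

53/7

P(X + Y ≥ 6) = 49/88.
Summing (X+Y)·P(x,y) over outcomes with X + Y ≥ 6 gives 371/88.
E[X + Y | X + Y ≥ 6] = (371/88) / (49/88) = 53/7.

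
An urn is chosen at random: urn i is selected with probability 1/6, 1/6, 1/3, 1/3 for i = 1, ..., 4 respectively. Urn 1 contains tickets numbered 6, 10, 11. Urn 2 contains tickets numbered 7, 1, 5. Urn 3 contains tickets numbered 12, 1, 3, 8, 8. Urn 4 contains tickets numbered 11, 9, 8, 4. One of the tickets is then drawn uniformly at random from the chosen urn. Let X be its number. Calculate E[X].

316/45

E[X | urn 1] = (6+10+11)/3 = 9.
E[X | urn 2] = (7+1+5)/3 = 13/3.
E[X | urn 3] = (12+1+3+8+8)/5 = 32/5.
E[X | urn 4] = (11+9+8+4)/4 = 8.
E[X] = (1/6)·(9) + (1/6)·(13/3) + (1/3)·(32/5) + (1/3)·(8) = 316/45.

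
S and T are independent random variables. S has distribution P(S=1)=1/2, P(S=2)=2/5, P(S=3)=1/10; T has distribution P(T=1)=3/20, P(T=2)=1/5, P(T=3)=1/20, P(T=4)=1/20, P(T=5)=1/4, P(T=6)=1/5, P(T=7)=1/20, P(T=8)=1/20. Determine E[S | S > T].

P(S > T) = 19/200.
Summing S·P(x,y) over outcomes with S > T gives 9/40.
E[S | S > T] = (9/40) / (19/200) = 45/19.

45/19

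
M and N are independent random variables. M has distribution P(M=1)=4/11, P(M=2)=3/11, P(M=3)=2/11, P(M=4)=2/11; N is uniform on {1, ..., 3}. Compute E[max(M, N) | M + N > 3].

69/22

P(M + N > 3) = 2/3.
Summing max(M,N)·P(x,y) over outcomes with M + N > 3 gives 23/11.
E[max(M, N) | M + N > 3] = (23/11) / (2/3) = 69/22.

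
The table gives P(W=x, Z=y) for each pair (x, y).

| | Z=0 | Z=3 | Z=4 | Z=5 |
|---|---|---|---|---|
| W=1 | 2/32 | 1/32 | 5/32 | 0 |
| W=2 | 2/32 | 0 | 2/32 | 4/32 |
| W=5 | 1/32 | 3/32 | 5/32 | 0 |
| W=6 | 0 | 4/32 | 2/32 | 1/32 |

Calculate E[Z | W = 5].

29/9

P(W = 5) = 9/32.
Σ Z·P over the event = 0·(1/32) + 3·(3/32) + 4·(5/32) = 29/32.
E[Z | W = 5] = (29/32) / (9/32) = 29/9.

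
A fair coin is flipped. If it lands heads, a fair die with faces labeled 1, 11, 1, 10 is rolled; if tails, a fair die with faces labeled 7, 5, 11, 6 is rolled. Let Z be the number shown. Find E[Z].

13/2

E[Z | heads] = (1+11+1+10)/4 = 23/4.
E[Z | tails] = (7+5+11+6)/4 = 29/4.
By the law of total expectation,
E[Z] = (1/2)·(23/4) + (1/2)·(29/4) = 13/2.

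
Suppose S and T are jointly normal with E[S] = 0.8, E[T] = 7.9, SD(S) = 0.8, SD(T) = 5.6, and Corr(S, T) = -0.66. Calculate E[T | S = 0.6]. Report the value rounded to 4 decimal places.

The regression of T on S has slope ρ·σ_T/σ_S and passes through (μ_S, μ_T).
E[T | S=0.6] = 7.9 + (-0.66)·(5.6/0.8)·(0.6 − (0.8)) = 7.9 + (-4.62)·(-0.2) = 8.8240.

8.8240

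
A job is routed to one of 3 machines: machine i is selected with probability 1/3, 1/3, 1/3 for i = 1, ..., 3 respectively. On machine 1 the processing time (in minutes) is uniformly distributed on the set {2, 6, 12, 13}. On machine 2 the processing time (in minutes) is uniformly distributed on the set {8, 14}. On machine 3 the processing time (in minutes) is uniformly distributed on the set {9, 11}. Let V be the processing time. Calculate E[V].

E[V | machine 1] = (2+6+12+13)/4 = 33/4.
E[V | machine 2] = (8+14)/2 = 11.
E[V | machine 3] = (9+11)/2 = 10.
E[V] = (1/3)·(33/4) + (1/3)·(11) + (1/3)·(10) = 39/4.

39/4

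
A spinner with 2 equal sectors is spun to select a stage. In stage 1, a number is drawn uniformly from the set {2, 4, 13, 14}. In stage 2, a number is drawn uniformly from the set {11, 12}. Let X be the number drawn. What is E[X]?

E[X | stage 1] = (2+4+13+14)/4 = 33/4.
E[X | stage 2] = (11+12)/2 = 23/2.
By the law of total expectation,
E[X] = (1/2)·(33/4) + (1/2)·(23/2) = 79/8.

79/8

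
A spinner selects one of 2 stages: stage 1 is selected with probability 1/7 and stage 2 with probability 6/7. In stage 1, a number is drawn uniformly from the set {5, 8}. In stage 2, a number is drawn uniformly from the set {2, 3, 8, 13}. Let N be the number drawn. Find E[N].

E[N | stage 1] = (5+8)/2 = 13/2.
E[N | stage 2] = (2+3+8+13)/4 = 13/2.
E[N] = (1/7)·(13/2) + (6/7)·(13/2) = 13/2.

13/2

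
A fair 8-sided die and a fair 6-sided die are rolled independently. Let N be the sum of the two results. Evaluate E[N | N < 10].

P(N < 10) = 11/16.
Σ over the event: 2·1/48 + 3·1/24 + 4·1/16 + 5·1/12 + 6·5/48 + 7·1/8 + 8·1/8 + 9·1/8 = 107/24.
E[N | N < 10] = (107/24) / (11/16) = 214/33.

214/33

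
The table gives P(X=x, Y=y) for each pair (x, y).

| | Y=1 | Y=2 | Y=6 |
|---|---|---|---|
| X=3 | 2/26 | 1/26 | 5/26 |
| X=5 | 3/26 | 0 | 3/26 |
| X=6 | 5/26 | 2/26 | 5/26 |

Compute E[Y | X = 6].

13/4

P(X = 6) = 6/13.
Σ Y·P over the event = 1·(5/26) + 2·(2/26) + 6·(5/26) = 3/2.
E[Y | X = 6] = (3/2) / (6/13) = 13/4.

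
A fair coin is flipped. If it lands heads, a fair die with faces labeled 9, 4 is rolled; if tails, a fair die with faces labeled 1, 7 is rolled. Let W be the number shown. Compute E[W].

E[W | heads] = (9+4)/2 = 13/2.
E[W | tails] = (1+7)/2 = 4.
By the law of total expectation,
E[W] = (1/2)·(13/2) + (1/2)·(4) = 21/4.

21/4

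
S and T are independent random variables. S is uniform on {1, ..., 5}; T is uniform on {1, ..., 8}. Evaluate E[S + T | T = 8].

Outcomes with T = 8: (1,8), (2,8), (3,8), (4,8), (5,8), each with probability 1/40.
E[S + T | T = 8] = (9 + 10 + 11 + 12 + 13) / 5 = 11.

11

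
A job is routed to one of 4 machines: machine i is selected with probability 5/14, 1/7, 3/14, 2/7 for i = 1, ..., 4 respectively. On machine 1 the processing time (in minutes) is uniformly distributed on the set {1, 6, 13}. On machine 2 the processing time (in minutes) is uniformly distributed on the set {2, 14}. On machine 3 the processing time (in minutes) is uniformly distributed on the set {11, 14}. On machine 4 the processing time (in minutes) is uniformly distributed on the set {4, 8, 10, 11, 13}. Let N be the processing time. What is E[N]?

E[N | machine 1] = (1+6+13)/3 = 20/3.
E[N | machine 2] = (2+14)/2 = 8.
E[N | machine 3] = (11+14)/2 = 25/2.
E[N | machine 4] = (4+8+10+11+13)/5 = 46/5.
E[N] = (5/14)·(20/3) + (1/7)·(8) + (3/14)·(25/2) + (2/7)·(46/5) = 3709/420.

3709/420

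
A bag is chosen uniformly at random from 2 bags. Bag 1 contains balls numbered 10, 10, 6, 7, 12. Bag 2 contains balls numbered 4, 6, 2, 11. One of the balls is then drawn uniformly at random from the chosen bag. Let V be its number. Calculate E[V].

E[V | bag 1] = (10+10+6+7+12)/5 = 9.
E[V | bag 2] = (4+6+2+11)/4 = 23/4.
By the law of total expectation,
E[V] = (1/2)·(9) + (1/2)·(23/4) = 59/8.

59/8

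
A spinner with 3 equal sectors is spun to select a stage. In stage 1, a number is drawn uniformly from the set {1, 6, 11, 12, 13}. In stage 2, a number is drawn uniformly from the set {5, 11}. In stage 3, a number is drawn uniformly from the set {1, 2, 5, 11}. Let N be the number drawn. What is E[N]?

427/60

E[N | stage 1] = (1+6+11+12+13)/5 = 43/5.
E[N | stage 2] = (5+11)/2 = 8.
E[N | stage 3] = (1+2+5+11)/4 = 19/4.
E[N] = (1/3)·(43/5) + (1/3)·(8) + (1/3)·(19/4) = 427/60.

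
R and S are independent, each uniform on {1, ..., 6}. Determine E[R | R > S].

P(R > S) = 5/12.
Summing R·P(x,y) over outcomes with R > S gives 35/18.
E[R | R > S] = (35/18) / (5/12) = 14/3.

14/3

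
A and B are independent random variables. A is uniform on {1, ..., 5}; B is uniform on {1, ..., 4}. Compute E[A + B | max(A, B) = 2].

P(max(A, B) = 2) = 3/20.
Summing (A+B)·P(x,y) over outcomes with max(A, B) = 2 gives 1/2.
E[A + B | max(A, B) = 2] = (1/2) / (3/20) = 10/3.

10/3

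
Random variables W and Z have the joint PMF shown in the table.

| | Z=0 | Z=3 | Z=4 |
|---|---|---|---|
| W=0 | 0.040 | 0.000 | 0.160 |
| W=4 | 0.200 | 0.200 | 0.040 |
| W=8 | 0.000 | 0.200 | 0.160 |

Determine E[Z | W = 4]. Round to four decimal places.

1.7273

P(W = 4) = 0.440.
Σ Z·P over the event = 0·(0.200) + 3·(0.200) + 4·(0.040) = 0.760.
E[Z | W = 4] = (0.760) / (0.440) = 1.7273.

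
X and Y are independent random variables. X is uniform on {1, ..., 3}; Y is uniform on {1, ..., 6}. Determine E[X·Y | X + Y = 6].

P(X + Y = 6) = 1/6.
Summing XY·P(x,y) over outcomes with X + Y = 6 gives 11/9.
E[X·Y | X + Y = 6] = (11/9) / (1/6) = 22/3.

22/3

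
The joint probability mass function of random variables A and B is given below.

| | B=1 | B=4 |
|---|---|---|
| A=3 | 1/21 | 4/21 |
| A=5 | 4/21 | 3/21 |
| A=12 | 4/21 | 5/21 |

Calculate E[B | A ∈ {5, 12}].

5/2

P(A ∈ {5, 12}) = 16/21.
Summing B·P(A=x,B=y) over the conditioning event gives 40/21.
E[B | A ∈ {5, 12}] = (40/21) / (16/21) = 5/2.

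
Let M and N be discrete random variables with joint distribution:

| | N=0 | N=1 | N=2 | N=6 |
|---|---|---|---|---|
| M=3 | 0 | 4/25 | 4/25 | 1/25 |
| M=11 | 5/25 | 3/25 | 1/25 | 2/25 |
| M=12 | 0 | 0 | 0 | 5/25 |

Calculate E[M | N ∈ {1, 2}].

17/3

P(N ∈ {1, 2}) = 12/25.
Σ M·P over the event = 3·(4/25) + 3·(4/25) + 11·(3/25) + 11·(1/25) = 68/25.
E[M | N ∈ {1, 2}] = (68/25) / (12/25) = 17/3.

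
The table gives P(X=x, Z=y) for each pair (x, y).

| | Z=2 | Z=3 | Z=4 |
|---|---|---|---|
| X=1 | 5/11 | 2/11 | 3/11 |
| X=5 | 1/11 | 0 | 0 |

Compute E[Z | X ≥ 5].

2

P(X ≥ 5) = 1/11.
Σ Z·P over the event = 2·(1/11) = 2/11.
E[Z | X ≥ 5] = (2/11) / (1/11) = 2.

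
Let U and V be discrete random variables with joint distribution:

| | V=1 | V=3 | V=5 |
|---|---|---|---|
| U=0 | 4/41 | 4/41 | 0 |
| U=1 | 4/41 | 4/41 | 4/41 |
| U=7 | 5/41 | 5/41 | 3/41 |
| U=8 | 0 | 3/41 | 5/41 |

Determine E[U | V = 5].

P(V = 5) = 12/41.
Σ U·P over the event = 1·(4/41) + 7·(3/41) + 8·(5/41) = 65/41.
E[U | V = 5] = (65/41) / (12/41) = 65/12.

65/12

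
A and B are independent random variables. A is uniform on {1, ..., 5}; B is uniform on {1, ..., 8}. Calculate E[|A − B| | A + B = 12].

3

P(A + B = 12) = 1/20.
Summing |A−B|·P(x,y) over outcomes with A + B = 12 gives 3/20.
E[|A − B| | A + B = 12] = (3/20) / (1/20) = 3.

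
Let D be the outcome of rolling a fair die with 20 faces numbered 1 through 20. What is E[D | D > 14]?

Given D > 14, D is equally likely to be any of {15, 16, 17, 18, 19, 20}.
E[D | D > 14] = (15 + 16 + 17 + 18 + 19 + 20) / 6 = 35/2.

35/2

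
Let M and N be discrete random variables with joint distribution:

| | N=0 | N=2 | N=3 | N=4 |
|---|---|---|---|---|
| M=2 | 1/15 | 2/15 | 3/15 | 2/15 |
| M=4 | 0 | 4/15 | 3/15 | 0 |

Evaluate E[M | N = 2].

10/3

P(N = 2) = 2/5.
Σ M·P over the event = 2·(2/15) + 4·(4/15) = 4/3.
E[M | N = 2] = (4/3) / (2/5) = 10/3.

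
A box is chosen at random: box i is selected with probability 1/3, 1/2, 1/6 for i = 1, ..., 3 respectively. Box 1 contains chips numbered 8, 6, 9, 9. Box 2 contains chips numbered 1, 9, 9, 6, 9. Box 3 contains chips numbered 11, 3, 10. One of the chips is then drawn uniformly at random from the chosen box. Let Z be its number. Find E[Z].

37/5

E[Z | box 1] = (8+6+9+9)/4 = 8.
E[Z | box 2] = (1+9+9+6+9)/5 = 34/5.
E[Z | box 3] = (11+3+10)/3 = 8.
E[Z] = (1/3)·(8) + (1/2)·(34/5) + (1/6)·(8) = 37/5.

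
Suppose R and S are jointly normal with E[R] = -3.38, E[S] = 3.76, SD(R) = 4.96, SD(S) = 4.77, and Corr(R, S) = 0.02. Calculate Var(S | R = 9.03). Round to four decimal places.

Var(S | R=x) = (1 − ρ²)·σ_S².
Var(S | R=9.03) = (4.77)²·(1 − (0.02)²) = 22.7529·0.9996 = 22.7438.

22.7438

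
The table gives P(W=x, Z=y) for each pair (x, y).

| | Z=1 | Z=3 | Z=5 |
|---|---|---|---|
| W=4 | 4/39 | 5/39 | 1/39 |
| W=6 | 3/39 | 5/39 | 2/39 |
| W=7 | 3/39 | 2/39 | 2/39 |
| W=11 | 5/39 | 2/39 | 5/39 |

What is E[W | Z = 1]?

22/3

P(Z = 1) = 5/13.
Σ W·P over the event = 4·(4/39) + 6·(3/39) + 7·(3/39) + 11·(5/39) = 110/39.
E[W | Z = 1] = (110/39) / (5/13) = 22/3.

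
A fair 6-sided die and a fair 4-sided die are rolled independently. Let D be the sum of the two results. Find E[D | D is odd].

P(D is odd) = 1/2.
Σ over the event: 3·1/12 + 5·1/6 + 7·1/6 + 9·1/12 = 3.
E[D | D is odd] = (3) / (1/2) = 6.

6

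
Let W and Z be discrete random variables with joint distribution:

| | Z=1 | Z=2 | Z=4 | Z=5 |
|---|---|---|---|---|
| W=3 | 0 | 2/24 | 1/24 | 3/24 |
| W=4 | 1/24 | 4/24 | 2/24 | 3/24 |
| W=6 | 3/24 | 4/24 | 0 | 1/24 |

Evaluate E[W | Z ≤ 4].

79/17

P(Z ≤ 4) = 17/24.
Σ W·P over the event = 3·(2/24) + 3·(1/24) + 4·(1/24) + 4·(4/24) + 4·(2/24) + 6·(3/24) + 6·(4/24) = 79/24.
E[W | Z ≤ 4] = (79/24) / (17/24) = 79/17.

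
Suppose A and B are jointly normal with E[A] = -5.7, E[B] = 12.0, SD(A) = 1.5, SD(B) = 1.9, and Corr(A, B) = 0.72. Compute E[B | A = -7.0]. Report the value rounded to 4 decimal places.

10.8144

For a bivariate normal, E[B | A=x] = μ_B + ρ·(σ_B/σ_A)·(x − μ_A).
E[B | A=-7.0] = 12.0 + (0.72)·(1.9/1.5)·(-7.0 − (-5.7)) = 12.0 + (0.912)·(-1.3) = 10.8144.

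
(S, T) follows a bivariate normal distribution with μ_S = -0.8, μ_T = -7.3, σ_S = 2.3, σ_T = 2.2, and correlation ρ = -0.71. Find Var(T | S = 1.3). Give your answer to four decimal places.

2.4002

The conditional variance in a bivariate normal is σ_T²(1 − ρ²), independent of x.
Var(T | S=1.3) = (2.2)²·(1 − (-0.71)²) = 4.84·0.4959 = 2.4002.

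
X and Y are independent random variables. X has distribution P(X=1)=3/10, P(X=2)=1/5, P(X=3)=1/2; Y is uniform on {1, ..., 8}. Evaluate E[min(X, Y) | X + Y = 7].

P(X + Y = 7) = 1/8.
Summing min(X,Y)·P(x,y) over outcomes with X + Y = 7 gives 11/40.
E[min(X, Y) | X + Y = 7] = (11/40) / (1/8) = 11/5.

11/5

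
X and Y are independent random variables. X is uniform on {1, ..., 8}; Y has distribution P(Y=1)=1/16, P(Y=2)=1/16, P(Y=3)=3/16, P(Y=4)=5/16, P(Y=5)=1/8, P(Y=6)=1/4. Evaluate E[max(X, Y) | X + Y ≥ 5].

677/120

P(X + Y ≥ 5) = 15/16.
Summing max(X,Y)·P(x,y) over outcomes with X + Y ≥ 5 gives 677/128.
E[max(X, Y) | X + Y ≥ 5] = (677/128) / (15/16) = 677/120.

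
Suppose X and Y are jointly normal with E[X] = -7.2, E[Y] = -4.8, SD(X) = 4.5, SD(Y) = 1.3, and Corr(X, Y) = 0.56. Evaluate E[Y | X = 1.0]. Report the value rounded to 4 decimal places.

For a bivariate normal, E[Y | X=x] = μ_Y + ρ·(σ_Y/σ_X)·(x − μ_X).
E[Y | X=1.0] = -4.8 + (0.56)·(1.3/4.5)·(1.0 − (-7.2)) = -4.8 + (0.16178)·(8.2) = -3.4734.

-3.4734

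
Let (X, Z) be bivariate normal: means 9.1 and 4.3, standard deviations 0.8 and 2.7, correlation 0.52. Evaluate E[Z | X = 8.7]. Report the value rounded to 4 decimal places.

3.5980

The regression of Z on X has slope ρ·σ_Z/σ_X and passes through (μ_X, μ_Z).
E[Z | X=8.7] = 4.3 + (0.52)·(2.7/0.8)·(8.7 − (9.1)) = 4.3 + (1.755)·(-0.4) = 3.5980.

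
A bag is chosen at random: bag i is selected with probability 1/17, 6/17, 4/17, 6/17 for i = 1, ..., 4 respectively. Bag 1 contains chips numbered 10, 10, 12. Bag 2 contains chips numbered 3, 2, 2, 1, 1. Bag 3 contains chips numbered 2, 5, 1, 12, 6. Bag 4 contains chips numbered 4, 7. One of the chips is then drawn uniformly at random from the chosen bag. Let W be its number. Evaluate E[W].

E[W | bag 1] = (10+10+12)/3 = 32/3.
E[W | bag 2] = (3+2+2+1+1)/5 = 9/5.
E[W | bag 3] = (2+5+1+12+6)/5 = 26/5.
E[W | bag 4] = (4+7)/2 = 11/2.
E[W] = (1/17)·(32/3) + (6/17)·(9/5) + (4/17)·(26/5) + (6/17)·(11/2) = 1129/255.

1129/255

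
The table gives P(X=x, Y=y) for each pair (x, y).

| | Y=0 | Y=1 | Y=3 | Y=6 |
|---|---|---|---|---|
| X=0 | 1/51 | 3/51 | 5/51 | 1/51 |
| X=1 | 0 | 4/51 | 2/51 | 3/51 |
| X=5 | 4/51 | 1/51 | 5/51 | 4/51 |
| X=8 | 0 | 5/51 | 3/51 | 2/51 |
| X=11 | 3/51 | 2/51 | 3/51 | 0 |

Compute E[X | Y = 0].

53/8

P(Y = 0) = 8/51.
Σ X·P over the event = 0·(1/51) + 5·(4/51) + 11·(3/51) = 53/51.
E[X | Y = 0] = (53/51) / (8/51) = 53/8.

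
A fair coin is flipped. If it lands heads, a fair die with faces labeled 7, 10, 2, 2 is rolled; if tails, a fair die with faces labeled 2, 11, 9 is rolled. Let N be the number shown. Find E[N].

151/24

E[N | heads] = (7+10+2+2)/4 = 21/4.
E[N | tails] = (2+11+9)/3 = 22/3.
E[N] = (1/2)·(21/4) + (1/2)·(22/3) = 151/24.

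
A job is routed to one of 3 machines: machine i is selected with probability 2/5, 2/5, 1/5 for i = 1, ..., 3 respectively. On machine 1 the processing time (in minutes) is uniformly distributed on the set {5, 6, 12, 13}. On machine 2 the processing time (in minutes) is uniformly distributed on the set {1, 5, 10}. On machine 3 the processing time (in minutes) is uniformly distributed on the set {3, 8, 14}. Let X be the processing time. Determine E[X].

E[X | machine 1] = (5+6+12+13)/4 = 9.
E[X | machine 2] = (1+5+10)/3 = 16/3.
E[X | machine 3] = (3+8+14)/3 = 25/3.
By the law of total expectation,
E[X] = (2/5)·(9) + (2/5)·(16/3) + (1/5)·(25/3) = 37/5.

37/5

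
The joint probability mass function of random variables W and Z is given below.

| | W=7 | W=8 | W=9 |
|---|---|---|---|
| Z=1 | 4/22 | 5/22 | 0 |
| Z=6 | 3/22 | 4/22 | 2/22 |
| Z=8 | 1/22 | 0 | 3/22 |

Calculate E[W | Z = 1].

68/9

P(Z = 1) = 9/22.
Σ W·P over the event = 7·(4/22) + 8·(5/22) = 34/11.
E[W | Z = 1] = (34/11) / (9/22) = 68/9.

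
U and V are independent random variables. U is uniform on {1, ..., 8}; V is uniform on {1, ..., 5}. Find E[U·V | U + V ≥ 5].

525/34

P(U + V ≥ 5) = 17/20.
Summing UV·P(x,y) over outcomes with U + V ≥ 5 gives 105/8.
E[U·V | U + V ≥ 5] = (105/8) / (17/20) = 525/34.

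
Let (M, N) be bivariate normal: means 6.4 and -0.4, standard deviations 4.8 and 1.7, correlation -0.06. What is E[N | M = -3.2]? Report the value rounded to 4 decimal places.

-0.1960

E[N | M=x] = μ_N + ρ(σ_N/σ_M)(x − μ_M) for jointly normal variables.
E[N | M=-3.2] = -0.4 + (-0.06)·(1.7/4.8)·(-3.2 − (6.4)) = -0.4 + (-0.02125)·(-9.6) = -0.1960.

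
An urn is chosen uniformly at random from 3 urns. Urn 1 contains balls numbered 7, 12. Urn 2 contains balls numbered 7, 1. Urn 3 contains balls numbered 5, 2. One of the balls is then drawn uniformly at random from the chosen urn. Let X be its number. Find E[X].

E[X | urn 1] = (7+12)/2 = 19/2.
E[X | urn 2] = (7+1)/2 = 4.
E[X | urn 3] = (5+2)/2 = 7/2.
By the law of total expectation,
E[X] = (1/3)·(19/2) + (1/3)·(4) + (1/3)·(7/2) = 17/3.

17/3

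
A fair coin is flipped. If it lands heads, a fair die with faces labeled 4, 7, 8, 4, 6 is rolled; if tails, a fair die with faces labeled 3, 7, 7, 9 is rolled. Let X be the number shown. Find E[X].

123/20

E[X | heads] = (4+7+8+4+6)/5 = 29/5.
E[X | tails] = (3+7+7+9)/4 = 13/2.
By the law of total expectation,
E[X] = (1/2)·(29/5) + (1/2)·(13/2) = 123/20.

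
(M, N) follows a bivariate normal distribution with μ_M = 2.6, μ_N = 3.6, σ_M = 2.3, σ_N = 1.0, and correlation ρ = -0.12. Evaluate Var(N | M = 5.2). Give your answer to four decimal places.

The conditional variance in a bivariate normal is σ_N²(1 − ρ²), independent of x.
Var(N | M=5.2) = (1.0)²·(1 − (-0.12)²) = 1·0.9856 = 0.9856.

0.9856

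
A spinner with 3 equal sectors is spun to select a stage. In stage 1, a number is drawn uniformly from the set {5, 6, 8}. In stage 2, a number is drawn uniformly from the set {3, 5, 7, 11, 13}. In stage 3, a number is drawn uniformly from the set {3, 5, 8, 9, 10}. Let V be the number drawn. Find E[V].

E[V | stage 1] = (5+6+8)/3 = 19/3.
E[V | stage 2] = (3+5+7+11+13)/5 = 39/5.
E[V | stage 3] = (3+5+8+9+10)/5 = 7.
By the law of total expectation,
E[V] = (1/3)·(19/3) + (1/3)·(39/5) + (1/3)·(7) = 317/45.

317/45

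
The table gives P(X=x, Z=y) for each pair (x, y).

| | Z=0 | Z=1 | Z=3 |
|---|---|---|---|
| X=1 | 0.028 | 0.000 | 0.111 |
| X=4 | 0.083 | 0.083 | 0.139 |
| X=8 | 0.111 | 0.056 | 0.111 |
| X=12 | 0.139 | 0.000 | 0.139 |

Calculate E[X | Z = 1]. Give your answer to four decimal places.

5.6115

P(Z = 1) = 0.139.
Σ X·P over the event = 4·(0.083) + 8·(0.056) = 0.780.
E[X | Z = 1] = (0.780) / (0.139) = 5.6115.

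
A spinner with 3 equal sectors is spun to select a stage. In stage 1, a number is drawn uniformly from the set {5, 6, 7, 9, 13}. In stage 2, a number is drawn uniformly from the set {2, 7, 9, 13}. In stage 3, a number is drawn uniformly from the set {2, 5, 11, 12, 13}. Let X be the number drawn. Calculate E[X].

487/60

E[X | stage 1] = (5+6+7+9+13)/5 = 8.
E[X | stage 2] = (2+7+9+13)/4 = 31/4.
E[X | stage 3] = (2+5+11+12+13)/5 = 43/5.
By the law of total expectation,
E[X] = (1/3)·(8) + (1/3)·(31/4) + (1/3)·(43/5) = 487/60.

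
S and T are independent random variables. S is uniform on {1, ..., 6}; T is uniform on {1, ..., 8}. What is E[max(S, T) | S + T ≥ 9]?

P(S + T ≥ 9) = 7/16.
Summing max(S,T)·P(x,y) over outcomes with S + T ≥ 9 gives 35/12.
E[max(S, T) | S + T ≥ 9] = (35/12) / (7/16) = 20/3.

20/3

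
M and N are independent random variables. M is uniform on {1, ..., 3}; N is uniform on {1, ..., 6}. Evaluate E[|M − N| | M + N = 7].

3

Outcomes with M + N = 7: (1,6), (2,5), (3,4), each with probability 1/18.
E[|M − N| | M + N = 7] = (5 + 3 + 1) / 3 = 3.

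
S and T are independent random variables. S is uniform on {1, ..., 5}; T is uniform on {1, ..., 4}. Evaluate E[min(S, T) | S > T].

Outcomes with S > T: (2,1), (3,1), (3,2), (4,1), (4,2), (4,3), (5,1), (5,2), (5,3), (5,4), each with probability 1/20.
E[min(S, T) | S > T] = (1 + 1 + 2 + 1 + 2 + 3 + 1 + 2 + 3 + 4) / 10 = 2.

2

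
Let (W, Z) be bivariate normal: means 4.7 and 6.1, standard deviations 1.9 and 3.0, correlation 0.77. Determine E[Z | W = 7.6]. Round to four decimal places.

9.6258

E[Z | W=x] = μ_Z + ρ(σ_Z/σ_W)(x − μ_W) for jointly normal variables.
E[Z | W=7.6] = 6.1 + (0.77)·(3.0/1.9)·(7.6 − (4.7)) = 6.1 + (1.2158)·(2.9) = 9.6258.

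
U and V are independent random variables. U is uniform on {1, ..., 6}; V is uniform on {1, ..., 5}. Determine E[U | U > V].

P(U > V) = 1/2.
Summing U·P(x,y) over outcomes with U > V gives 7/3.
E[U | U > V] = (7/3) / (1/2) = 14/3.

14/3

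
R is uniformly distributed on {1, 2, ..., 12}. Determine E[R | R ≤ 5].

3

Given R ≤ 5, R is equally likely to be any of {1, 2, 3, 4, 5}.
E[R | R ≤ 5] = (1 + 2 + 3 + 4 + 5) / 5 = 3.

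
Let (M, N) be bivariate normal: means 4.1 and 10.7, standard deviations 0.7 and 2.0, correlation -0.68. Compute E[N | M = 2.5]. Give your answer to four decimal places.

13.8086

E[N | M=x] = μ_N + ρ(σ_N/σ_M)(x − μ_M) for jointly normal variables.
E[N | M=2.5] = 10.7 + (-0.68)·(2.0/0.7)·(2.5 − (4.1)) = 10.7 + (-1.9429)·(-1.6) = 13.8086.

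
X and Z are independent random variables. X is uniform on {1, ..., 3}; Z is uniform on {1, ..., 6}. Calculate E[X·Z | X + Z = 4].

Outcomes with X + Z = 4: (1,3), (2,2), (3,1), each with probability 1/18.
E[X·Z | X + Z = 4] = (3 + 4 + 3) / 3 = 10/3.

10/3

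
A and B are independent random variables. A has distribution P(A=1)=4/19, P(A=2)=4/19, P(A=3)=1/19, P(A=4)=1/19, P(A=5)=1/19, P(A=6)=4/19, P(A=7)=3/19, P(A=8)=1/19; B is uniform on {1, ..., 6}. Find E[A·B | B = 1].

77/19

P(B = 1) = 1/6.
Summing AB·P(x,y) over outcomes with B = 1 gives 77/114.
E[A·B | B = 1] = (77/114) / (1/6) = 77/19.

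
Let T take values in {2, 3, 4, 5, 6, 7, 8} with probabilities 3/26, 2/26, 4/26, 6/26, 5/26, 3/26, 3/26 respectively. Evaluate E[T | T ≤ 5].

P(T ≤ 5) = 15/26.
Σ over the event: 2·3/26 + 3·1/13 + 4·2/13 + 5·3/13 = 29/13.
E[T | T ≤ 5] = (29/13) / (15/26) = 58/15.

58/15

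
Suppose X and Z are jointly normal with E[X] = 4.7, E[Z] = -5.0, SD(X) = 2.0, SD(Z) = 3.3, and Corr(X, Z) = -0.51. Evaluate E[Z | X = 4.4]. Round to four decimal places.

-4.7476

For a bivariate normal, E[Z | X=x] = μ_Z + ρ·(σ_Z/σ_X)·(x − μ_X).
E[Z | X=4.4] = -5.0 + (-0.51)·(3.3/2.0)·(4.4 − (4.7)) = -5.0 + (-0.8415)·(-0.3) = -4.7476.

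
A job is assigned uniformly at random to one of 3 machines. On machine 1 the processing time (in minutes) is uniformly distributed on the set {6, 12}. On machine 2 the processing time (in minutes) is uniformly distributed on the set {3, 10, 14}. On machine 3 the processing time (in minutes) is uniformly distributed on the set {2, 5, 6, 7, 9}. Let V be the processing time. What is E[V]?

E[V | machine 1] = (6+12)/2 = 9.
E[V | machine 2] = (3+10+14)/3 = 9.
E[V | machine 3] = (2+5+6+7+9)/5 = 29/5.
By the law of total expectation,
E[V] = (1/3)·(9) + (1/3)·(9) + (1/3)·(29/5) = 119/15.

119/15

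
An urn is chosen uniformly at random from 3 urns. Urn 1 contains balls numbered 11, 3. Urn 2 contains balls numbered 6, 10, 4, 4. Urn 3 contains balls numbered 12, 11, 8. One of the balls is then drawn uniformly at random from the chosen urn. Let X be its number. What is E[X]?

E[X | urn 1] = (11+3)/2 = 7.
E[X | urn 2] = (6+10+4+4)/4 = 6.
E[X | urn 3] = (12+11+8)/3 = 31/3.
By the law of total expectation,
E[X] = (1/3)·(7) + (1/3)·(6) + (1/3)·(31/3) = 70/9.

70/9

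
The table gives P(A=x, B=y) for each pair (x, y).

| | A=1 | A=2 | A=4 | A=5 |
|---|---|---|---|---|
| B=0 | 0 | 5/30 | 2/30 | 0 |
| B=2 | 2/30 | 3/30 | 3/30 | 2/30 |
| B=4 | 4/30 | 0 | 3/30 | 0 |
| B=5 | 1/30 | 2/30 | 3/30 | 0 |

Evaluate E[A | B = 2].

3

P(B = 2) = 1/3.
Σ A·P over the event = 1·(2/30) + 2·(3/30) + 4·(3/30) + 5·(2/30) = 1.
E[A | B = 2] = (1) / (1/3) = 3.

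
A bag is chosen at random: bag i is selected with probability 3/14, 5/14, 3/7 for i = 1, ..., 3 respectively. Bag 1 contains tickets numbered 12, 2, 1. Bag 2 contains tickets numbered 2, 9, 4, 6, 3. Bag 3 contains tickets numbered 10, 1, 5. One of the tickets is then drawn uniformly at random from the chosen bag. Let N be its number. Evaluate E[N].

E[N | bag 1] = (12+2+1)/3 = 5.
E[N | bag 2] = (2+9+4+6+3)/5 = 24/5.
E[N | bag 3] = (10+1+5)/3 = 16/3.
E[N] = (3/14)·(5) + (5/14)·(24/5) + (3/7)·(16/3) = 71/14.

71/14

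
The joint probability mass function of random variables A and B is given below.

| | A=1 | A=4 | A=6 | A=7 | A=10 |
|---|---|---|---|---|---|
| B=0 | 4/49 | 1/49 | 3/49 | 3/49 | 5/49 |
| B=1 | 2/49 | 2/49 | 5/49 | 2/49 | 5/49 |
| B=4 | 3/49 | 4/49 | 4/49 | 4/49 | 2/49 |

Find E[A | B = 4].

P(B = 4) = 17/49.
Summing A·P(A=x,B=y) over the conditioning event gives 13/7.
E[A | B = 4] = (13/7) / (17/49) = 91/17.

91/17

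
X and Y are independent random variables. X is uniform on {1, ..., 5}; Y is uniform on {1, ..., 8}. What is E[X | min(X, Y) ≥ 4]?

9/2

Outcomes with min(X, Y) ≥ 4: (4,4), (4,5), (4,6), (4,7), (4,8), (5,4), (5,5), (5,6), (5,7), (5,8), each with probability 1/40.
E[X | min(X, Y) ≥ 4] = (4 + 4 + 4 + 4 + 4 + 5 + 5 + 5 + 5 + 5) / 10 = 9/2.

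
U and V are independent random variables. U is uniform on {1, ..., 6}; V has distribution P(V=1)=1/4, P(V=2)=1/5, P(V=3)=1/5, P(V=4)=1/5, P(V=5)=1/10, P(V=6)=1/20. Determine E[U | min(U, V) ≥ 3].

P(min(U, V) ≥ 3) = 11/30.
Summing U·P(x,y) over outcomes with min(U, V) ≥ 3 gives 33/20.
E[U | min(U, V) ≥ 3] = (33/20) / (11/30) = 9/2.

9/2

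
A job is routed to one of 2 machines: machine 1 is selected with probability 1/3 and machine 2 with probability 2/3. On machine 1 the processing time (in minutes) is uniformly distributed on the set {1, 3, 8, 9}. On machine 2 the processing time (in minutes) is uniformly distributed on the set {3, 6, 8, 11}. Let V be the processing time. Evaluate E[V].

E[V | machine 1] = (1+3+8+9)/4 = 21/4.
E[V | machine 2] = (3+6+8+11)/4 = 7.
E[V] = (1/3)·(21/4) + (2/3)·(7) = 77/12.

77/12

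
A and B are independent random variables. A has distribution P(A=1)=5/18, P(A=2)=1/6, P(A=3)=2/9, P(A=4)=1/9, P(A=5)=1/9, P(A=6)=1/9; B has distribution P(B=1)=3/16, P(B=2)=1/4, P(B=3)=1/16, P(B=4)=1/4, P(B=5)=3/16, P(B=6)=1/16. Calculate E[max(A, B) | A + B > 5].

422/85

P(A + B > 5) = 85/144.
Summing max(A,B)·P(x,y) over outcomes with A + B > 5 gives 211/72.
E[max(A, B) | A + B > 5] = (211/72) / (85/144) = 422/85.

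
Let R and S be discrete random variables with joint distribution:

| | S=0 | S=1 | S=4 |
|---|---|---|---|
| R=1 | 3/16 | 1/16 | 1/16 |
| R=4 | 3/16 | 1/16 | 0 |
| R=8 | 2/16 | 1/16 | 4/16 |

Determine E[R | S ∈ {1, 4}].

23/4

P(S ∈ {1, 4}) = 1/2.
Summing R·P(R=x,S=y) over the conditioning event gives 23/8.
E[R | S ∈ {1, 4}] = (23/8) / (1/2) = 23/4.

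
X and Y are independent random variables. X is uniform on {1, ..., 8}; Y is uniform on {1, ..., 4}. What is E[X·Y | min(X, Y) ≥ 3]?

77/4

P(min(X, Y) ≥ 3) = 3/8.
Summing XY·P(x,y) over outcomes with min(X, Y) ≥ 3 gives 231/32.
E[X·Y | min(X, Y) ≥ 3] = (231/32) / (3/8) = 77/4.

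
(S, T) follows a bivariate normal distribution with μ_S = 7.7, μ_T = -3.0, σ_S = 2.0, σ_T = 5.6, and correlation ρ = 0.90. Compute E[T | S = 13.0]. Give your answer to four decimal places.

E[T | S=x] = μ_T + ρ(σ_T/σ_S)(x − μ_S) for jointly normal variables.
E[T | S=13.0] = -3.0 + (0.90)·(5.6/2.0)·(13.0 − (7.7)) = -3.0 + (2.52)·(5.3) = 10.3560.

10.3560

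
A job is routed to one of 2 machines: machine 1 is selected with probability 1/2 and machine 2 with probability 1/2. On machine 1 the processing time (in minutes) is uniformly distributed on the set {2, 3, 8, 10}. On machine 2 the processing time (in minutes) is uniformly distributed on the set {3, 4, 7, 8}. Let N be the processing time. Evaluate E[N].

45/8

E[N | machine 1] = (2+3+8+10)/4 = 23/4.
E[N | machine 2] = (3+4+7+8)/4 = 11/2.
By the law of total expectation,
E[N] = (1/2)·(23/4) + (1/2)·(11/2) = 45/8.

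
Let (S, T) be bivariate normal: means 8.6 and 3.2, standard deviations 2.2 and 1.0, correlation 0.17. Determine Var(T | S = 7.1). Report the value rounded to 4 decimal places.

0.9711

The conditional variance in a bivariate normal is σ_T²(1 − ρ²), independent of x.
Var(T | S=7.1) = (1.0)²·(1 − (0.17)²) = 1·0.9711 = 0.9711.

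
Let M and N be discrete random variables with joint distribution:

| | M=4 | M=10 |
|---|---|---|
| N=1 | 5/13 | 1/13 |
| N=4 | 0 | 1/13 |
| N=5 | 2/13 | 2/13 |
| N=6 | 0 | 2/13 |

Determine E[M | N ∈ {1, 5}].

29/5

P(N ∈ {1, 5}) = 10/13.
Σ M·P over the event = 4·(5/13) + 4·(2/13) + 10·(1/13) + 10·(2/13) = 58/13.
E[M | N ∈ {1, 5}] = (58/13) / (10/13) = 29/5.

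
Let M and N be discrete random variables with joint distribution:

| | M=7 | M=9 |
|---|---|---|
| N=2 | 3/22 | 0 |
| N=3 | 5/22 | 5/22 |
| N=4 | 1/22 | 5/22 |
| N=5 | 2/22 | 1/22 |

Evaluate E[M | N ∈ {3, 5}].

P(N ∈ {3, 5}) = 13/22.
Σ M·P over the event = 7·(5/22) + 7·(2/22) + 9·(5/22) + 9·(1/22) = 103/22.
E[M | N ∈ {3, 5}] = (103/22) / (13/22) = 103/13.

103/13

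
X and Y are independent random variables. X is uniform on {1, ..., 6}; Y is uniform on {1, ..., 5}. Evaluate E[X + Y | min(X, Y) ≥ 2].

15/2

P(min(X, Y) ≥ 2) = 2/3.
Summing (X+Y)·P(x,y) over outcomes with min(X, Y) ≥ 2 gives 5.
E[X + Y | min(X, Y) ≥ 2] = (5) / (2/3) = 15/2.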